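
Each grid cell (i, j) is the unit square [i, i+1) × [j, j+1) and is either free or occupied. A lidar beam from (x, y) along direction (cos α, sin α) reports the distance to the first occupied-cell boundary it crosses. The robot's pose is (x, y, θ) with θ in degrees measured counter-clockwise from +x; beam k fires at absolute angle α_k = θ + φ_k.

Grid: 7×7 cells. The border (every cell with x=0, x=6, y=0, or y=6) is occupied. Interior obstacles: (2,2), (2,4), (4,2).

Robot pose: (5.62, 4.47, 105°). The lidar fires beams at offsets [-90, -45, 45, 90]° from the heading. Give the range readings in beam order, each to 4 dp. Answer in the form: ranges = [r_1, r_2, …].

ranges = [0.3934, 0.7600, 3.0600, 4.7830]

beam 1: φ=-90°, α=15°
  direction (0.9659, 0.2588); cell (5,4); t to first gridline: x 0.3934, y 2.0478 (then +1.0353 / +3.8637)
    (6,4) via x @ 0.3934  # hit
  → r_1 = 0.3934
beam 2: φ=-45°, α=60°
  direction (0.5000, 0.8660); cell (5,4); t to first gridline: x 0.7600, y 0.6120 (then +2.0000 / +1.1547)
    (5,5) via y @ 0.6120
    (6,5) via x @ 0.7600  # hit
  → r_2 = 0.7600
beam 3: φ=45°, α=150°
  direction (-0.8660, 0.5000); cell (5,4); t to first gridline: x 0.7159, y 1.0600 (then +1.1547 / +2.0000)
    (4,4) via x @ 0.7159
    (4,5) via y @ 1.0600
    (3,5) via x @ 1.8706
    (2,5) via x @ 3.0253
    (2,6) via y @ 3.0600  # hit
  → r_3 = 3.0600
beam 4: φ=90°, α=195°
  direction (-0.9659, -0.2588); cell (5,4); t to first gridline: x 0.6419, y 1.8159 (then +1.0353 / +3.8637)
    (4,4) via x @ 0.6419
    (3,4) via x @ 1.6771
    (3,3) via y @ 1.8159
    (2,3) via x @ 2.7124
    (1,3) via x @ 3.7477
    (0,3) via x @ 4.7830  # hit
  → r_4 = 4.7830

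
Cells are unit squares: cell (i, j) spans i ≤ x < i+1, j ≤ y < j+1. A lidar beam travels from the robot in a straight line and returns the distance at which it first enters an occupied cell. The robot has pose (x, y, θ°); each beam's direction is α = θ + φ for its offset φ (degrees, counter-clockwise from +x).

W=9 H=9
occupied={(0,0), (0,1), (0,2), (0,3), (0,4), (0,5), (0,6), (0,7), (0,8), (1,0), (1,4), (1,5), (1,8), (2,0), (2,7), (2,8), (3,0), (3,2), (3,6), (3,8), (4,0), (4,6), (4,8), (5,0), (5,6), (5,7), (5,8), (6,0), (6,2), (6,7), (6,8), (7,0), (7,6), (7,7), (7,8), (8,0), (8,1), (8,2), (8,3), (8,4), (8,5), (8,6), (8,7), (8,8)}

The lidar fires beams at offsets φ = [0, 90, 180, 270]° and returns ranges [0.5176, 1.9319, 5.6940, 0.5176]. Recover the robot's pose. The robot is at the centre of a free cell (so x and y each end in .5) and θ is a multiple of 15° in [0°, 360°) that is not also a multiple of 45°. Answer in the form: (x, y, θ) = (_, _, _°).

The pose lattice has 37·16 = 592 candidates. Test each by forward raycasting.
  (6.5, 3.5, 60°): beam 1 = 2.8868 ≠ 0.5176 ✗
  (4.5, 4.5, 255°): beam 1 = 1.9319 ≠ 0.5176 ✗
  (7.5, 1.5, 30°): beam 1 = 0.5774 ≠ 0.5176 ✗
  …
  (1.5, 1.5, 255°): r_1=0.5176, r_2=1.9319, r_3=5.6940, r_4=0.5176 — all match ✓
Only this pose fits every beam.

(x, y, θ) = (1.5, 1.5, 255°)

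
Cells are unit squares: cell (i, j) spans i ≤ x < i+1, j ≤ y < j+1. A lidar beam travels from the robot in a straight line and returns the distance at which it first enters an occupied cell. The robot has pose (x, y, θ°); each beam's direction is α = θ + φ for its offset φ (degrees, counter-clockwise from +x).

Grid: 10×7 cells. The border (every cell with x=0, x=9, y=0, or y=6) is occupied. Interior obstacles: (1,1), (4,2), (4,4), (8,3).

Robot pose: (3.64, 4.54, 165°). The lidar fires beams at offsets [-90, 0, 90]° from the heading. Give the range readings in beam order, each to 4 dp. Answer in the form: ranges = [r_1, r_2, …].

ranges = [1.5115, 2.7331, 3.6649]

beam 1: φ=-90°, α=75°
  d=(0.2588,0.9659)  start (3,4)  tX=1.3909 tY=0.4762  stride 1/|dx|=3.8637 1/|dy|=1.0353
    cross y-line → (3,5), t=0.4762
    cross x-line → (4,5), t=1.3909
    cross y-line → (4,6), t=1.5115 (wall)
  → r_1 = 1.5115
beam 2: φ=0°, α=165°
  d=(-0.9659,0.2588)  start (3,4)  tX=0.6626 tY=1.7773  stride 1/|dx|=1.0353 1/|dy|=3.8637
    cross x-line → (2,4), t=0.6626
    cross x-line → (1,4), t=1.6979
    cross y-line → (1,5), t=1.7773
    cross x-line → (0,5), t=2.7331 (wall)
  → r_2 = 2.7331
beam 3: φ=90°, α=255°
  d=(-0.2588,-0.9659)  start (3,4)  tX=2.4728 tY=0.5590  stride 1/|dx|=3.8637 1/|dy|=1.0353
    cross y-line → (3,3), t=0.5590
    cross y-line → (3,2), t=1.5943
    cross x-line → (2,2), t=2.4728
    cross y-line → (2,1), t=2.6296
    cross y-line → (2,0), t=3.6649 (wall)
  → r_3 = 3.6649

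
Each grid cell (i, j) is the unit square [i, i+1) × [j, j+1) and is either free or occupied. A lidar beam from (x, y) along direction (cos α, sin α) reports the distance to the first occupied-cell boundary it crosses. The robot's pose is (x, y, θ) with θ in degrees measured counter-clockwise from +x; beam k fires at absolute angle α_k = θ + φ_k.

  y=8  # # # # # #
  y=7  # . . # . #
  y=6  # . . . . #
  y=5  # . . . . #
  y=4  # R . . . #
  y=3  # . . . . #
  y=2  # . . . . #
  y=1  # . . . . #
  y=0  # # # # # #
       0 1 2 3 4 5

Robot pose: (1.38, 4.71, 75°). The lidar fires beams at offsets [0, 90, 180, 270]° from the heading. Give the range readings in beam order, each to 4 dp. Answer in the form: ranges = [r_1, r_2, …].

beam 1: φ=0°, α=75°
  d=(0.2588,0.9659)  start (1,4)  tX=2.3955 tY=0.3002  stride 1/|dx|=3.8637 1/|dy|=1.0353
    cross y-line → (1,5), t=0.3002
    cross y-line → (1,6), t=1.3355
    cross y-line → (1,7), t=2.3708
    cross x-line → (2,7), t=2.3955
    cross y-line → (2,8), t=3.4061 (wall)
  → r_1 = 3.4061
beam 2: φ=90°, α=165°
  d=(-0.9659,0.2588)  start (1,4)  tX=0.3934 tY=1.1205  stride 1/|dx|=1.0353 1/|dy|=3.8637
    cross x-line → (0,4), t=0.3934 (wall)
  → r_2 = 0.3934
beam 3: φ=180°, α=255°
  d=(-0.2588,-0.9659)  start (1,4)  tX=1.4682 tY=0.7350  stride 1/|dx|=3.8637 1/|dy|=1.0353
    cross y-line → (1,3), t=0.7350
    cross x-line → (0,3), t=1.4682 (wall)
  → r_3 = 1.4682
beam 4: φ=270°, α=345°
  d=(0.9659,-0.2588)  start (1,4)  tX=0.6419 tY=2.7432  stride 1/|dx|=1.0353 1/|dy|=3.8637
    cross x-line → (2,4), t=0.6419
    cross x-line → (3,4), t=1.6771
    cross x-line → (4,4), t=2.7124
    cross y-line → (4,3), t=2.7432
    cross x-line → (5,3), t=3.7477 (wall)
  → r_4 = 3.7477

ranges = [3.4061, 0.3934, 1.4682, 3.7477]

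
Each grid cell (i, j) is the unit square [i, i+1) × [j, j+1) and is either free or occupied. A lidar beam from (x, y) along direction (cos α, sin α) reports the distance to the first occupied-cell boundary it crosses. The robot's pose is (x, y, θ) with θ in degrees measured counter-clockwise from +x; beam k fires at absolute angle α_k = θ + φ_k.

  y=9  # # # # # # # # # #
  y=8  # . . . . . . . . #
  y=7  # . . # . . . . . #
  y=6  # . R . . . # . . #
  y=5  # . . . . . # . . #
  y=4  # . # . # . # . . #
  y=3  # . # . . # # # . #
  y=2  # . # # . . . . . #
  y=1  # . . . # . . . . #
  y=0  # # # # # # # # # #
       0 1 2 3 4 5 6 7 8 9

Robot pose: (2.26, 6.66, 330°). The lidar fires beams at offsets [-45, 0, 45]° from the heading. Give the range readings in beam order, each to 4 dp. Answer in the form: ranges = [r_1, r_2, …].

ranges = [1.7186, 4.3186, 1.3137]

beam 1: φ=-45°, α=285°
  cosα=0.2588 sinα=-0.9659 | (2,6) | tMaxX 2.8591 tMaxY 0.6833 | tΔX 3.8637 tΔY 1.0353
    t=0.6833 [y] (2,5)
    t=1.7186 [y] (2,4) — stop
  → r_1 = 1.7186
beam 2: φ=0°, α=330°
  cosα=0.8660 sinα=-0.5000 | (2,6) | tMaxX 0.8545 tMaxY 1.3200 | tΔX 1.1547 tΔY 2.0000
    t=0.8545 [x] (3,6)
    t=1.3200 [y] (3,5)
    t=2.0092 [x] (4,5)
    t=3.1639 [x] (5,5)
    t=3.3200 [y] (5,4)
    t=4.3186 [x] (6,4) — stop
  → r_2 = 4.3186
beam 3: φ=45°, α=15°
  cosα=0.9659 sinα=0.2588 | (2,6) | tMaxX 0.7661 tMaxY 1.3137 | tΔX 1.0353 tΔY 3.8637
    t=0.7661 [x] (3,6)
    t=1.3137 [y] (3,7) — stop
  → r_3 = 1.3137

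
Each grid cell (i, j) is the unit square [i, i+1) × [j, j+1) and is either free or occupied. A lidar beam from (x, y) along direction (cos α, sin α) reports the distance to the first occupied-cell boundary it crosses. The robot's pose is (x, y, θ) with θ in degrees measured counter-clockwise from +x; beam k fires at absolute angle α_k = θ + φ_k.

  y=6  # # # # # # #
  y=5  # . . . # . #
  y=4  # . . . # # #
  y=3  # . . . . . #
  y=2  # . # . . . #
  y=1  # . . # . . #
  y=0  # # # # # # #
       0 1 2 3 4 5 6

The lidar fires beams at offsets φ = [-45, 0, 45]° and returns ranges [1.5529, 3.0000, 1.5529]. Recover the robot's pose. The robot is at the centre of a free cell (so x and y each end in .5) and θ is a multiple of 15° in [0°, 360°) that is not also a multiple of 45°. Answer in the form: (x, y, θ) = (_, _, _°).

(x, y, θ) = (2.5, 4.5, 240°)

The pose lattice has 20·16 = 320 candidates. Test each by forward raycasting.
  (1.5, 1.5, 15°): beam 1 = 1.0000 ≠ 1.5529 ✗
  (5.5, 5.5, 255°): beam 1 = 0.5774 ≠ 1.5529 ✗
  (1.5, 3.5, 75°): beam 1 = 2.8868 ≠ 1.5529 ✗
  (1.5, 3.5, 285°): beam 1 = 1.0000 ≠ 1.5529 ✗
  …
  (2.5, 4.5, 240°): r_1=1.5529, r_2=3.0000, r_3=1.5529 — all match ✓
Unique over the lattice → pose = (2.5, 4.5, 240°).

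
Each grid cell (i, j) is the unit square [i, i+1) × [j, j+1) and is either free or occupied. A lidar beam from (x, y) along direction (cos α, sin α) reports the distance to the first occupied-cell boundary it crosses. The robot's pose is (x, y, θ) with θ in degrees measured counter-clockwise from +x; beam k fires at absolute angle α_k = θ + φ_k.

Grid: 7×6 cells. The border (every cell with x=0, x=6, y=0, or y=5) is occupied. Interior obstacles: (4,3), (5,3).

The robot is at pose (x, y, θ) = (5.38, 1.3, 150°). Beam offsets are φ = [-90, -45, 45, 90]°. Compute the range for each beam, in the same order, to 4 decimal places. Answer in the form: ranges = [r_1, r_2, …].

ranges = [1.2400, 1.7600, 1.1591, 0.3464]

beam 1: φ=-90°, α=60°
  direction (0.5000, 0.8660); cell (5,1); t to first gridline: x 1.2400, y 0.8083 (then +2.0000 / +1.1547)
    (5,2) via y @ 0.8083
    (6,2) via x @ 1.2400  # hit
  → r_1 = 1.2400
beam 2: φ=-45°, α=105°
  direction (-0.2588, 0.9659); cell (5,1); t to first gridline: x 1.4682, y 0.7247 (then +3.8637 / +1.0353)
    (5,2) via y @ 0.7247
    (4,2) via x @ 1.4682
    (4,3) via y @ 1.7600  # hit
  → r_2 = 1.7600
beam 3: φ=45°, α=195°
  direction (-0.9659, -0.2588); cell (5,1); t to first gridline: x 0.3934, y 1.1591 (then +1.0353 / +3.8637)
    (4,1) via x @ 0.3934
    (4,0) via y @ 1.1591  # hit
  → r_3 = 1.1591
beam 4: φ=90°, α=240°
  direction (-0.5000, -0.8660); cell (5,1); t to first gridline: x 0.7600, y 0.3464 (then +2.0000 / +1.1547)
    (5,0) via y @ 0.3464  # hit
  → r_4 = 0.3464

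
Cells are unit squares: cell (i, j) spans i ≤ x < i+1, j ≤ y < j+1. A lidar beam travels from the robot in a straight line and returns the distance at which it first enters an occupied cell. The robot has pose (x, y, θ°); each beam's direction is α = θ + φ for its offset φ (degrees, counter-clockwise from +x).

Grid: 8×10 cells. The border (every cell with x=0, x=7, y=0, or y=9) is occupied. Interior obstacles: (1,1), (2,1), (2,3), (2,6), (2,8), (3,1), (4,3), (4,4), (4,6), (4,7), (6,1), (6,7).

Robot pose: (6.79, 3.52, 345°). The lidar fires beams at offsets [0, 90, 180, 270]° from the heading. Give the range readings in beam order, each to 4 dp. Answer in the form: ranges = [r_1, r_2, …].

beam 1: φ=0°, α=345°
  cosα=0.9659 sinα=-0.2588 | (6,3) | tMaxX 0.2174 tMaxY 2.0091 | tΔX 1.0353 tΔY 3.8637
    t=0.2174 [x] (7,3) — stop
  → r_1 = 0.2174
beam 2: φ=90°, α=75°
  cosα=0.2588 sinα=0.9659 | (6,3) | tMaxX 0.8114 tMaxY 0.4969 | tΔX 3.8637 tΔY 1.0353
    t=0.4969 [y] (6,4)
    t=0.8114 [x] (7,4) — stop
  → r_2 = 0.8114
beam 3: φ=180°, α=165°
  cosα=-0.9659 sinα=0.2588 | (6,3) | tMaxX 0.8179 tMaxY 1.8546 | tΔX 1.0353 tΔY 3.8637
    t=0.8179 [x] (5,3)
    t=1.8531 [x] (4,3) — stop
  → r_3 = 1.8531
beam 4: φ=270°, α=255°
  cosα=-0.2588 sinα=-0.9659 | (6,3) | tMaxX 3.0523 tMaxY 0.5383 | tΔX 3.8637 tΔY 1.0353
    t=0.5383 [y] (6,2)
    t=1.5736 [y] (6,1) — stop
  → r_4 = 1.5736

ranges = [0.2174, 0.8114, 1.8531, 1.5736]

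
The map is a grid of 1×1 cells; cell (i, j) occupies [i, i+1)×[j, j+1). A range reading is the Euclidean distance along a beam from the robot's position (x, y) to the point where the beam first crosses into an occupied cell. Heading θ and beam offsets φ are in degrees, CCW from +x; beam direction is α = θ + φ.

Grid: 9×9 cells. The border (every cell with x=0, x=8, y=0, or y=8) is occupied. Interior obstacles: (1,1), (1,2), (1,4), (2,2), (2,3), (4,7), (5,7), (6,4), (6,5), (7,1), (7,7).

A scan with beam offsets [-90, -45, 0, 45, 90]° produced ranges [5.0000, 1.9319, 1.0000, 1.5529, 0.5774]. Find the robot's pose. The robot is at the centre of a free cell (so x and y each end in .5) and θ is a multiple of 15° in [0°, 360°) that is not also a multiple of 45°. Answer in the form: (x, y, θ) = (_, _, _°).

(x, y, θ) = (3.5, 1.5, 150°)

The pose lattice has 38·16 = 608 candidates. Test each by forward raycasting.
  (1.5, 3.5, 285°): beam 1 = 0.5176 ≠ 5.0000 ✗
  (2.5, 6.5, 210°): beam 1 = 1.7321 ≠ 5.0000 ✗
  (5.5, 2.5, 75°): beam 1 = 1.9319 ≠ 5.0000 ✗
  (2.5, 6.5, 165°): beam 1 = 1.5529 ≠ 5.0000 ✗
  (4.5, 4.5, 240°): beam 1 = 4.0415 ≠ 5.0000 ✗
  …
  (3.5, 1.5, 150°): r_1=5.0000, r_2=1.9319, r_3=1.0000, r_4=1.5529, r_5=0.5774 — all match ✓
No second candidate reproduces the full scan.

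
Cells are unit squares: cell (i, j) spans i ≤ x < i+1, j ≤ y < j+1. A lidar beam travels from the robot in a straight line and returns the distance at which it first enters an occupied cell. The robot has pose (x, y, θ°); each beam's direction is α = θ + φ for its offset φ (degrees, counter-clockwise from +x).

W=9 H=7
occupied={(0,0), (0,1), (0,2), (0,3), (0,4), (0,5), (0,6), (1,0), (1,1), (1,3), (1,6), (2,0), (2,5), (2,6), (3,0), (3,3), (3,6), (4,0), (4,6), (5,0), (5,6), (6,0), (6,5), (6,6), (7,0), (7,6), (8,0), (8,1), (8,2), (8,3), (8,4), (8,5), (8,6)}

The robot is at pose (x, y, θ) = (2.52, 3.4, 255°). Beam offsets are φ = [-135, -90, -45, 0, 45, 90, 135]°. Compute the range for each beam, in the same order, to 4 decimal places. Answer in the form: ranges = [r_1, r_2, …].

beam 1: φ=-135°, α=120°
  dir = (cos 120°, sin 120°) = (-0.5000, 0.8660); from cell (2,3)
  next x-line at t=1.0400, next y-line at t=0.6928; Δt_x=2.0000, Δt_y=1.1547
    y: enter (2,4) at t=0.6928
    x: enter (1,4) at t=1.0400
    y: enter (1,5) at t=1.8475
    y: enter (1,6) at t=3.0022 ← occupied
  → r_1 = 3.0022
beam 2: φ=-90°, α=165°
  dir = (cos 165°, sin 165°) = (-0.9659, 0.2588); from cell (2,3)
  next x-line at t=0.5383, next y-line at t=2.3182; Δt_x=1.0353, Δt_y=3.8637
    x: enter (1,3) at t=0.5383 ← occupied
  → r_2 = 0.5383
beam 3: φ=-45°, α=210°
  dir = (cos 210°, sin 210°) = (-0.8660, -0.5000); from cell (2,3)
  next x-line at t=0.6004, next y-line at t=0.8000; Δt_x=1.1547, Δt_y=2.0000
    x: enter (1,3) at t=0.6004 ← occupied
  → r_3 = 0.6004
beam 4: φ=0°, α=255°
  dir = (cos 255°, sin 255°) = (-0.2588, -0.9659); from cell (2,3)
  next x-line at t=2.0091, next y-line at t=0.4141; Δt_x=3.8637, Δt_y=1.0353
    y: enter (2,2) at t=0.4141
    y: enter (2,1) at t=1.4494
    x: enter (1,1) at t=2.0091 ← occupied
  → r_4 = 2.0091
beam 5: φ=45°, α=300°
  dir = (cos 300°, sin 300°) = (0.5000, -0.8660); from cell (2,3)
  next x-line at t=0.9600, next y-line at t=0.4619; Δt_x=2.0000, Δt_y=1.1547
    y: enter (2,2) at t=0.4619
    x: enter (3,2) at t=0.9600
    y: enter (3,1) at t=1.6166
    y: enter (3,0) at t=2.7713 ← occupied
  → r_5 = 2.7713
beam 6: φ=90°, α=345°
  dir = (cos 345°, sin 345°) = (0.9659, -0.2588); from cell (2,3)
  next x-line at t=0.4969, next y-line at t=1.5455; Δt_x=1.0353, Δt_y=3.8637
    x: enter (3,3) at t=0.4969 ← occupied
  → r_6 = 0.4969
beam 7: φ=135°, α=30°
  dir = (cos 30°, sin 30°) = (0.8660, 0.5000); from cell (2,3)
  next x-line at t=0.5543, next y-line at t=1.2000; Δt_x=1.1547, Δt_y=2.0000
    x: enter (3,3) at t=0.5543 ← occupied
  → r_7 = 0.5543

ranges = [3.0022, 0.5383, 0.6004, 2.0091, 2.7713, 0.4969, 0.5543]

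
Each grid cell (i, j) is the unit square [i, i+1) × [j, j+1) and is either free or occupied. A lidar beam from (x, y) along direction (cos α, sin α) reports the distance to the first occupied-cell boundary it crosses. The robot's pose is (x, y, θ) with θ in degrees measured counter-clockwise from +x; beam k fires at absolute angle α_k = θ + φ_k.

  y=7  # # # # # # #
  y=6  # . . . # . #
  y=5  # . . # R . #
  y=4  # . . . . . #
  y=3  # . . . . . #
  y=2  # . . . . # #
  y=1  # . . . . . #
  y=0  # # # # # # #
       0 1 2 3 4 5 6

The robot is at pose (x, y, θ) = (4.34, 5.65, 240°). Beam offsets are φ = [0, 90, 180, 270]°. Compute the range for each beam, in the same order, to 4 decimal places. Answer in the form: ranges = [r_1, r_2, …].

ranges = [0.6800, 1.9168, 0.4041, 0.3926]

beam 1: φ=0°, α=240°
  dir = (cos 240°, sin 240°) = (-0.5000, -0.8660); from cell (4,5)
  next x-line at t=0.6800, next y-line at t=0.7506; Δt_x=2.0000, Δt_y=1.1547
    x: enter (3,5) at t=0.6800 ← occupied
  → r_1 = 0.6800
beam 2: φ=90°, α=330°
  dir = (cos 330°, sin 330°) = (0.8660, -0.5000); from cell (4,5)
  next x-line at t=0.7621, next y-line at t=1.3000; Δt_x=1.1547, Δt_y=2.0000
    x: enter (5,5) at t=0.7621
    y: enter (5,4) at t=1.3000
    x: enter (6,4) at t=1.9168 ← occupied
  → r_2 = 1.9168
beam 3: φ=180°, α=60°
  dir = (cos 60°, sin 60°) = (0.5000, 0.8660); from cell (4,5)
  next x-line at t=1.3200, next y-line at t=0.4041; Δt_x=2.0000, Δt_y=1.1547
    y: enter (4,6) at t=0.4041 ← occupied
  → r_3 = 0.4041
beam 4: φ=270°, α=150°
  dir = (cos 150°, sin 150°) = (-0.8660, 0.5000); from cell (4,5)
  next x-line at t=0.3926, next y-line at t=0.7000; Δt_x=1.1547, Δt_y=2.0000
    x: enter (3,5) at t=0.3926 ← occupied
  → r_4 = 0.3926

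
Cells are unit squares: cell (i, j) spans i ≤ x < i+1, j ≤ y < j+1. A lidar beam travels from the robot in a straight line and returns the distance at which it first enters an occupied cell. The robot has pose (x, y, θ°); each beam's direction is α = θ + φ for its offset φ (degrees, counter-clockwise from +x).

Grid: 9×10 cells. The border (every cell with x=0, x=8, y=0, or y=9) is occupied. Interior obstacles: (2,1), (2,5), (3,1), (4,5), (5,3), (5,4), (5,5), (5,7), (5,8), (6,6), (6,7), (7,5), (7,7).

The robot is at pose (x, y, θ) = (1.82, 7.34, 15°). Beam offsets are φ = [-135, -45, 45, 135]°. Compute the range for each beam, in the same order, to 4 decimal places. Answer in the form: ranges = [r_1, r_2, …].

ranges = [1.6400, 2.6800, 1.9168, 0.9469]

beam 1: φ=-135°, α=240°
  d=(-0.5000,-0.8660)  start (1,7)  tX=1.6400 tY=0.3926  stride 1/|dx|=2.0000 1/|dy|=1.1547
    cross y-line → (1,6), t=0.3926
    cross y-line → (1,5), t=1.5473
    cross x-line → (0,5), t=1.6400 (wall)
  → r_1 = 1.6400
beam 2: φ=-45°, α=330°
  d=(0.8660,-0.5000)  start (1,7)  tX=0.2078 tY=0.6800  stride 1/|dx|=1.1547 1/|dy|=2.0000
    cross x-line → (2,7), t=0.2078
    cross y-line → (2,6), t=0.6800
    cross x-line → (3,6), t=1.3625
    cross x-line → (4,6), t=2.5172
    cross y-line → (4,5), t=2.6800 (wall)
  → r_2 = 2.6800
beam 3: φ=45°, α=60°
  d=(0.5000,0.8660)  start (1,7)  tX=0.3600 tY=0.7621  stride 1/|dx|=2.0000 1/|dy|=1.1547
    cross x-line → (2,7), t=0.3600
    cross y-line → (2,8), t=0.7621
    cross y-line → (2,9), t=1.9168 (wall)
  → r_3 = 1.9168
beam 4: φ=135°, α=150°
  d=(-0.8660,0.5000)  start (1,7)  tX=0.9469 tY=1.3200  stride 1/|dx|=1.1547 1/|dy|=2.0000
    cross x-line → (0,7), t=0.9469 (wall)
  → r_4 = 0.9469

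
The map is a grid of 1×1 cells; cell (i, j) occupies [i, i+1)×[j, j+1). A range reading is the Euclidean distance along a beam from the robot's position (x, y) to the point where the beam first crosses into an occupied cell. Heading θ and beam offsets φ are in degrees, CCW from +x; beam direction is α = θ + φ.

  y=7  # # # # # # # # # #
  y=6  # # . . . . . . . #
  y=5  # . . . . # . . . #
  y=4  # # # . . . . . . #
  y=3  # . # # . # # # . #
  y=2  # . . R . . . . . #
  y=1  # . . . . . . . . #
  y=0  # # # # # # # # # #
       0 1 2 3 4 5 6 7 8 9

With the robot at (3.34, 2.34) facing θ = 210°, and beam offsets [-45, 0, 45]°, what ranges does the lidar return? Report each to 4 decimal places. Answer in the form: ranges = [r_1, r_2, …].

ranges = [2.4225, 2.6800, 1.3873]

beam 1: φ=-45°, α=165°
  dir = (cos 165°, sin 165°) = (-0.9659, 0.2588); from cell (3,2)
  next x-line at t=0.3520, next y-line at t=2.5500; Δt_x=1.0353, Δt_y=3.8637
    x: enter (2,2) at t=0.3520
    x: enter (1,2) at t=1.3873
    x: enter (0,2) at t=2.4225 ← occupied
  → r_1 = 2.4225
beam 2: φ=0°, α=210°
  dir = (cos 210°, sin 210°) = (-0.8660, -0.5000); from cell (3,2)
  next x-line at t=0.3926, next y-line at t=0.6800; Δt_x=1.1547, Δt_y=2.0000
    x: enter (2,2) at t=0.3926
    y: enter (2,1) at t=0.6800
    x: enter (1,1) at t=1.5473
    y: enter (1,0) at t=2.6800 ← occupied
  → r_2 = 2.6800
beam 3: φ=45°, α=255°
  dir = (cos 255°, sin 255°) = (-0.2588, -0.9659); from cell (3,2)
  next x-line at t=1.3137, next y-line at t=0.3520; Δt_x=3.8637, Δt_y=1.0353
    y: enter (3,1) at t=0.3520
    x: enter (2,1) at t=1.3137
    y: enter (2,0) at t=1.3873 ← occupied
  → r_3 = 1.3873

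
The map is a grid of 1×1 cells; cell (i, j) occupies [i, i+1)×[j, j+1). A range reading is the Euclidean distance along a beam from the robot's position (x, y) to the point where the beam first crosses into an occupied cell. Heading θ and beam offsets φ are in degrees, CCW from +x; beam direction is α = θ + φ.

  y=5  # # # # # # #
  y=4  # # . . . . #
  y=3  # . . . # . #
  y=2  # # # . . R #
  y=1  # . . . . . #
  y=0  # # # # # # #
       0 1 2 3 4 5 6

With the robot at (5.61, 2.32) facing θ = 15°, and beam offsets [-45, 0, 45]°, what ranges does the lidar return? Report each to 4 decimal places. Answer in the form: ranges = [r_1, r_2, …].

ranges = [0.4503, 0.4038, 0.7800]

beam 1: φ=-45°, α=330°
  direction (0.8660, -0.5000); cell (5,2); t to first gridline: x 0.4503, y 0.6400 (then +1.1547 / +2.0000)
    (6,2) via x @ 0.4503  # hit
  → r_1 = 0.4503
beam 2: φ=0°, α=15°
  direction (0.9659, 0.2588); cell (5,2); t to first gridline: x 0.4038, y 2.6273 (then +1.0353 / +3.8637)
    (6,2) via x @ 0.4038  # hit
  → r_2 = 0.4038
beam 3: φ=45°, α=60°
  direction (0.5000, 0.8660); cell (5,2); t to first gridline: x 0.7800, y 0.7852 (then +2.0000 / +1.1547)
    (6,2) via x @ 0.7800  # hit
  → r_3 = 0.7800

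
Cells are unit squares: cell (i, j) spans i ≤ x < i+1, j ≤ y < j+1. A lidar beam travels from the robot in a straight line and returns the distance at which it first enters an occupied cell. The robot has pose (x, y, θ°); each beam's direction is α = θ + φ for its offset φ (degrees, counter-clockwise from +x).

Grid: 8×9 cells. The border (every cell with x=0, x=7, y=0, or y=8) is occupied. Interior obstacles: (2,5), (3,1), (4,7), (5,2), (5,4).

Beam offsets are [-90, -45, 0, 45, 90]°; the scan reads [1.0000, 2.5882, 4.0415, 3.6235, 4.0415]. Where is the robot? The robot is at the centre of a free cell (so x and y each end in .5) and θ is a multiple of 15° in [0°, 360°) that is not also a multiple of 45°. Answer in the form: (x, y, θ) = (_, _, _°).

(x, y, θ) = (3.5, 4.5, 240°)

Enumerate (i+0.5, j+0.5, θ) over the 37 free cells and 16 admissible headings. For each, cast all 5 beams and compare to the given ranges.
  (4.5, 6.5, 165°): beam 1 = 0.5176 ≠ 1.0000 ✗
  (4.5, 6.5, 150°): beam 1 = 0.5774 ≠ 1.0000 ✗
  (2.5, 2.5, 30°): beam 2 = 4.6587 ≠ 2.5882 ✗
  …
  (3.5, 4.5, 240°): r_1=1.0000, r_2=2.5882, r_3=4.0415, r_4=3.6235, r_5=4.0415 — all match ✓
No second candidate reproduces the full scan.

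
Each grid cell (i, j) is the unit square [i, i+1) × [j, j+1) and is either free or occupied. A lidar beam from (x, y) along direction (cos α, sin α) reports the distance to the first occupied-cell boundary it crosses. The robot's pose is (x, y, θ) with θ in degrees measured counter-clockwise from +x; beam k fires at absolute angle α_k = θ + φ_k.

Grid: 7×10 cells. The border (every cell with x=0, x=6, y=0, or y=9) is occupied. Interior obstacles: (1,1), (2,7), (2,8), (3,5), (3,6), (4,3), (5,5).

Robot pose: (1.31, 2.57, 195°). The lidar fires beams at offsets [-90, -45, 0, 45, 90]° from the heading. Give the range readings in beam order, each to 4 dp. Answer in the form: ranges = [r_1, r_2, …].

ranges = [1.1977, 0.3580, 0.3209, 0.6200, 0.5901]

beam 1: φ=-90°, α=105°
  cosα=-0.2588 sinα=0.9659 | (1,2) | tMaxX 1.1977 tMaxY 0.4452 | tΔX 3.8637 tΔY 1.0353
    t=0.4452 [y] (1,3)
    t=1.1977 [x] (0,3) — stop
  → r_1 = 1.1977
beam 2: φ=-45°, α=150°
  cosα=-0.8660 sinα=0.5000 | (1,2) | tMaxX 0.3580 tMaxY 0.8600 | tΔX 1.1547 tΔY 2.0000
    t=0.3580 [x] (0,2) — stop
  → r_2 = 0.3580
beam 3: φ=0°, α=195°
  cosα=-0.9659 sinα=-0.2588 | (1,2) | tMaxX 0.3209 tMaxY 2.2023 | tΔX 1.0353 tΔY 3.8637
    t=0.3209 [x] (0,2) — stop
  → r_3 = 0.3209
beam 4: φ=45°, α=240°
  cosα=-0.5000 sinα=-0.8660 | (1,2) | tMaxX 0.6200 tMaxY 0.6582 | tΔX 2.0000 tΔY 1.1547
    t=0.6200 [x] (0,2) — stop
  → r_4 = 0.6200
beam 5: φ=90°, α=285°
  cosα=0.2588 sinα=-0.9659 | (1,2) | tMaxX 2.6660 tMaxY 0.5901 | tΔX 3.8637 tΔY 1.0353
    t=0.5901 [y] (1,1) — stop
  → r_5 = 0.5901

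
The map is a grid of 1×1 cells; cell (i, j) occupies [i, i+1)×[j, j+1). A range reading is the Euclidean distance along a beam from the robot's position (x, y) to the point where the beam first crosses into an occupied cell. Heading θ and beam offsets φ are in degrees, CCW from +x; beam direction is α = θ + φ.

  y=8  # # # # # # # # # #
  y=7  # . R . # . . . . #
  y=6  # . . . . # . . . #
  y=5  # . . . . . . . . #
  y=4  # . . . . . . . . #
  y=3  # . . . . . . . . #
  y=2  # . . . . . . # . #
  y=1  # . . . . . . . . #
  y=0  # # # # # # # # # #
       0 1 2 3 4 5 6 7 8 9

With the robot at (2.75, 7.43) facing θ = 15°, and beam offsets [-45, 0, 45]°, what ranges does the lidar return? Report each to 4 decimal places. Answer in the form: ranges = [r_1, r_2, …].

ranges = [2.5981, 1.2941, 0.6582]

beam 1: φ=-45°, α=330°
  d=(0.8660,-0.5000)  start (2,7)  tX=0.2887 tY=0.8600  stride 1/|dx|=1.1547 1/|dy|=2.0000
    cross x-line → (3,7), t=0.2887
    cross y-line → (3,6), t=0.8600
    cross x-line → (4,6), t=1.4434
    cross x-line → (5,6), t=2.5981 (wall)
  → r_1 = 2.5981
beam 2: φ=0°, α=15°
  d=(0.9659,0.2588)  start (2,7)  tX=0.2588 tY=2.2023  stride 1/|dx|=1.0353 1/|dy|=3.8637
    cross x-line → (3,7), t=0.2588
    cross x-line → (4,7), t=1.2941 (wall)
  → r_2 = 1.2941
beam 3: φ=45°, α=60°
  d=(0.5000,0.8660)  start (2,7)  tX=0.5000 tY=0.6582  stride 1/|dx|=2.0000 1/|dy|=1.1547
    cross x-line → (3,7), t=0.5000
    cross y-line → (3,8), t=0.6582 (wall)
  → r_3 = 0.6582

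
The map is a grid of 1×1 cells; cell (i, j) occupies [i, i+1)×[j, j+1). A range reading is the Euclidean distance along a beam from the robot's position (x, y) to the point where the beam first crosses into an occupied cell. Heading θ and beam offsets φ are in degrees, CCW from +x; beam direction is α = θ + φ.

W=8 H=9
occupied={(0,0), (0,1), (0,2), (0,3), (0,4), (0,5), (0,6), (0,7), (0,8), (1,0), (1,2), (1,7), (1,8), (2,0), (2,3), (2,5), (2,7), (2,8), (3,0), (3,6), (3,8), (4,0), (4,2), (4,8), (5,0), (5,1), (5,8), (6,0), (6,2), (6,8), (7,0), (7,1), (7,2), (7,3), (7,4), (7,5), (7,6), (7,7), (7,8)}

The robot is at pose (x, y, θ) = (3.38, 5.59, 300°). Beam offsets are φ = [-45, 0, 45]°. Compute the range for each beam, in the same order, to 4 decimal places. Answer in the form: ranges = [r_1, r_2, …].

beam 1: φ=-45°, α=255°
  dir = (cos 255°, sin 255°) = (-0.2588, -0.9659); from cell (3,5)
  next x-line at t=1.4682, next y-line at t=0.6108; Δt_x=3.8637, Δt_y=1.0353
    y: enter (3,4) at t=0.6108
    x: enter (2,4) at t=1.4682
    y: enter (2,3) at t=1.6461 ← occupied
  → r_1 = 1.6461
beam 2: φ=0°, α=300°
  dir = (cos 300°, sin 300°) = (0.5000, -0.8660); from cell (3,5)
  next x-line at t=1.2400, next y-line at t=0.6813; Δt_x=2.0000, Δt_y=1.1547
    y: enter (3,4) at t=0.6813
    x: enter (4,4) at t=1.2400
    y: enter (4,3) at t=1.8360
    y: enter (4,2) at t=2.9907 ← occupied
  → r_2 = 2.9907
beam 3: φ=45°, α=345°
  dir = (cos 345°, sin 345°) = (0.9659, -0.2588); from cell (3,5)
  next x-line at t=0.6419, next y-line at t=2.2796; Δt_x=1.0353, Δt_y=3.8637
    x: enter (4,5) at t=0.6419
    x: enter (5,5) at t=1.6771
    y: enter (5,4) at t=2.2796
    x: enter (6,4) at t=2.7124
    x: enter (7,4) at t=3.7477 ← occupied
  → r_3 = 3.7477

ranges = [1.6461, 2.9907, 3.7477]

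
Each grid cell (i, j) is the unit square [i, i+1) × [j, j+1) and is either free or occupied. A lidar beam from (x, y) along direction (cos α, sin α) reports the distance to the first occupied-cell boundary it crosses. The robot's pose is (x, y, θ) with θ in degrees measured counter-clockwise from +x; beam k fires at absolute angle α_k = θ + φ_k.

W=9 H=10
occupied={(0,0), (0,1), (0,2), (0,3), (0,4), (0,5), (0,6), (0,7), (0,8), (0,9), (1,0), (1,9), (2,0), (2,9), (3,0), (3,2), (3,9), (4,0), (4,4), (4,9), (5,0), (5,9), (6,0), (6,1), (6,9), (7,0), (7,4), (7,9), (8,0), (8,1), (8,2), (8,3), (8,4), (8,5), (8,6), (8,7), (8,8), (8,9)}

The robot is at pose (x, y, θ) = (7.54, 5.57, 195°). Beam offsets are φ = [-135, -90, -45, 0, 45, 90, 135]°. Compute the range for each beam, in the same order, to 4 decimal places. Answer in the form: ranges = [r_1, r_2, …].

beam 1: φ=-135°, α=60°
  d=(0.5000,0.8660)  start (7,5)  tX=0.9200 tY=0.4965  stride 1/|dx|=2.0000 1/|dy|=1.1547
    cross y-line → (7,6), t=0.4965
    cross x-line → (8,6), t=0.9200 (wall)
  → r_1 = 0.9200
beam 2: φ=-90°, α=105°
  d=(-0.2588,0.9659)  start (7,5)  tX=2.0864 tY=0.4452  stride 1/|dx|=3.8637 1/|dy|=1.0353
    cross y-line → (7,6), t=0.4452
    cross y-line → (7,7), t=1.4804
    cross x-line → (6,7), t=2.0864
    cross y-line → (6,8), t=2.5157
    cross y-line → (6,9), t=3.5510 (wall)
  → r_2 = 3.5510
beam 3: φ=-45°, α=150°
  d=(-0.8660,0.5000)  start (7,5)  tX=0.6235 tY=0.8600  stride 1/|dx|=1.1547 1/|dy|=2.0000
    cross x-line → (6,5), t=0.6235
    cross y-line → (6,6), t=0.8600
    cross x-line → (5,6), t=1.7782
    cross y-line → (5,7), t=2.8600
    cross x-line → (4,7), t=2.9329
    cross x-line → (3,7), t=4.0876
    cross y-line → (3,8), t=4.8600
    cross x-line → (2,8), t=5.2423
    cross x-line → (1,8), t=6.3970
    cross y-line → (1,9), t=6.8600 (wall)
  → r_3 = 6.8600
beam 4: φ=0°, α=195°
  d=(-0.9659,-0.2588)  start (7,5)  tX=0.5590 tY=2.2023  stride 1/|dx|=1.0353 1/|dy|=3.8637
    cross x-line → (6,5), t=0.5590
    cross x-line → (5,5), t=1.5943
    cross y-line → (5,4), t=2.2023
    cross x-line → (4,4), t=2.6296 (wall)
  → r_4 = 2.6296
beam 5: φ=45°, α=240°
  d=(-0.5000,-0.8660)  start (7,5)  tX=1.0800 tY=0.6582  stride 1/|dx|=2.0000 1/|dy|=1.1547
    cross y-line → (7,4), t=0.6582 (wall)
  → r_5 = 0.6582
beam 6: φ=90°, α=285°
  d=(0.2588,-0.9659)  start (7,5)  tX=1.7773 tY=0.5901  stride 1/|dx|=3.8637 1/|dy|=1.0353
    cross y-line → (7,4), t=0.5901 (wall)
  → r_6 = 0.5901
beam 7: φ=135°, α=330°
  d=(0.8660,-0.5000)  start (7,5)  tX=0.5312 tY=1.1400  stride 1/|dx|=1.1547 1/|dy|=2.0000
    cross x-line → (8,5), t=0.5312 (wall)
  → r_7 = 0.5312

ranges = [0.9200, 3.5510, 6.8600, 2.6296, 0.6582, 0.5901, 0.5312]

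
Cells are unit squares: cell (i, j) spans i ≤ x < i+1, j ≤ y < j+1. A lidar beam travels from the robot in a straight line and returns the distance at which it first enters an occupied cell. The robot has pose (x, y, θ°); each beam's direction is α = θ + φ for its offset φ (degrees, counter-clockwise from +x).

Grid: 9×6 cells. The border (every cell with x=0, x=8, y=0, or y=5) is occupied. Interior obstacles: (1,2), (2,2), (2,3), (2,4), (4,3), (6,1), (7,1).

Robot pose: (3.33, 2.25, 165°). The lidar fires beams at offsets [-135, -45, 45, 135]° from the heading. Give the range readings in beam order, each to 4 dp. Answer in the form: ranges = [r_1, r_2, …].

beam 1: φ=-135°, α=30°
  direction (0.8660, 0.5000); cell (3,2); t to first gridline: x 0.7736, y 1.5000 (then +1.1547 / +2.0000)
    (4,2) via x @ 0.7736
    (4,3) via y @ 1.5000  # hit
  → r_1 = 1.5000
beam 2: φ=-45°, α=120°
  direction (-0.5000, 0.8660); cell (3,2); t to first gridline: x 0.6600, y 0.8660 (then +2.0000 / +1.1547)
    (2,2) via x @ 0.6600  # hit
  → r_2 = 0.6600
beam 3: φ=45°, α=210°
  direction (-0.8660, -0.5000); cell (3,2); t to first gridline: x 0.3811, y 0.5000 (then +1.1547 / +2.0000)
    (2,2) via x @ 0.3811  # hit
  → r_3 = 0.3811
beam 4: φ=135°, α=300°
  direction (0.5000, -0.8660); cell (3,2); t to first gridline: x 1.3400, y 0.2887 (then +2.0000 / +1.1547)
    (3,1) via y @ 0.2887
    (4,1) via x @ 1.3400
    (4,0) via y @ 1.4434  # hit
  → r_4 = 1.4434

ranges = [1.5000, 0.6600, 0.3811, 1.4434]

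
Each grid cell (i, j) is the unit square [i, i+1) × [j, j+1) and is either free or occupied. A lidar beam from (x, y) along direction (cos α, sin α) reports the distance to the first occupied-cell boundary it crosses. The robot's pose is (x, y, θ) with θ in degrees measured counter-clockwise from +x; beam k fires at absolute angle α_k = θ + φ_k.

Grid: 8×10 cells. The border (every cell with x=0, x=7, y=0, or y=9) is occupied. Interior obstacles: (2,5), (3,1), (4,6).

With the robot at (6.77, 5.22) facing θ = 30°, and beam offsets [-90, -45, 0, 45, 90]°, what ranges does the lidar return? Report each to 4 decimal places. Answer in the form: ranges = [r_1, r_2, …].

ranges = [0.4600, 0.2381, 0.2656, 0.8887, 4.3648]

beam 1: φ=-90°, α=300°
  dir = (cos 300°, sin 300°) = (0.5000, -0.8660); from cell (6,5)
  next x-line at t=0.4600, next y-line at t=0.2540; Δt_x=2.0000, Δt_y=1.1547
    y: enter (6,4) at t=0.2540
    x: enter (7,4) at t=0.4600 ← occupied
  → r_1 = 0.4600
beam 2: φ=-45°, α=345°
  dir = (cos 345°, sin 345°) = (0.9659, -0.2588); from cell (6,5)
  next x-line at t=0.2381, next y-line at t=0.8500; Δt_x=1.0353, Δt_y=3.8637
    x: enter (7,5) at t=0.2381 ← occupied
  → r_2 = 0.2381
beam 3: φ=0°, α=30°
  dir = (cos 30°, sin 30°) = (0.8660, 0.5000); from cell (6,5)
  next x-line at t=0.2656, next y-line at t=1.5600; Δt_x=1.1547, Δt_y=2.0000
    x: enter (7,5) at t=0.2656 ← occupied
  → r_3 = 0.2656
beam 4: φ=45°, α=75°
  dir = (cos 75°, sin 75°) = (0.2588, 0.9659); from cell (6,5)
  next x-line at t=0.8887, next y-line at t=0.8075; Δt_x=3.8637, Δt_y=1.0353
    y: enter (6,6) at t=0.8075
    x: enter (7,6) at t=0.8887 ← occupied
  → r_4 = 0.8887
beam 5: φ=90°, α=120°
  dir = (cos 120°, sin 120°) = (-0.5000, 0.8660); from cell (6,5)
  next x-line at t=1.5400, next y-line at t=0.9007; Δt_x=2.0000, Δt_y=1.1547
    y: enter (6,6) at t=0.9007
    x: enter (5,6) at t=1.5400
    y: enter (5,7) at t=2.0554
    y: enter (5,8) at t=3.2101
    x: enter (4,8) at t=3.5400
    y: enter (4,9) at t=4.3648 ← occupied
  → r_5 = 4.3648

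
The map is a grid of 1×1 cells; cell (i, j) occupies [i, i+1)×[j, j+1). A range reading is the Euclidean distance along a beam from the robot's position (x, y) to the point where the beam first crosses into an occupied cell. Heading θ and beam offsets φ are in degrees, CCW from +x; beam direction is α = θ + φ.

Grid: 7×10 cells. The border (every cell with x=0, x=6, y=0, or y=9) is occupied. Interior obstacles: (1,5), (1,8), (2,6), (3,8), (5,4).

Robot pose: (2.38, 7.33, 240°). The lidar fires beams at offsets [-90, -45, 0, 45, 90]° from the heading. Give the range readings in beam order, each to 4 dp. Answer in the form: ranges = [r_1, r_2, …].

ranges = [1.3400, 1.4287, 0.3811, 0.3416, 0.6600]

beam 1: φ=-90°, α=150°
  d=(-0.8660,0.5000)  start (2,7)  tX=0.4388 tY=1.3400  stride 1/|dx|=1.1547 1/|dy|=2.0000
    cross x-line → (1,7), t=0.4388
    cross y-line → (1,8), t=1.3400 (wall)
  → r_1 = 1.3400
beam 2: φ=-45°, α=195°
  d=(-0.9659,-0.2588)  start (2,7)  tX=0.3934 tY=1.2750  stride 1/|dx|=1.0353 1/|dy|=3.8637
    cross x-line → (1,7), t=0.3934
    cross y-line → (1,6), t=1.2750
    cross x-line → (0,6), t=1.4287 (wall)
  → r_2 = 1.4287
beam 3: φ=0°, α=240°
  d=(-0.5000,-0.8660)  start (2,7)  tX=0.7600 tY=0.3811  stride 1/|dx|=2.0000 1/|dy|=1.1547
    cross y-line → (2,6), t=0.3811 (wall)
  → r_3 = 0.3811
beam 4: φ=45°, α=285°
  d=(0.2588,-0.9659)  start (2,7)  tX=2.3955 tY=0.3416  stride 1/|dx|=3.8637 1/|dy|=1.0353
    cross y-line → (2,6), t=0.3416 (wall)
  → r_4 = 0.3416
beam 5: φ=90°, α=330°
  d=(0.8660,-0.5000)  start (2,7)  tX=0.7159 tY=0.6600  stride 1/|dx|=1.1547 1/|dy|=2.0000
    cross y-line → (2,6), t=0.6600 (wall)
  → r_5 = 0.6600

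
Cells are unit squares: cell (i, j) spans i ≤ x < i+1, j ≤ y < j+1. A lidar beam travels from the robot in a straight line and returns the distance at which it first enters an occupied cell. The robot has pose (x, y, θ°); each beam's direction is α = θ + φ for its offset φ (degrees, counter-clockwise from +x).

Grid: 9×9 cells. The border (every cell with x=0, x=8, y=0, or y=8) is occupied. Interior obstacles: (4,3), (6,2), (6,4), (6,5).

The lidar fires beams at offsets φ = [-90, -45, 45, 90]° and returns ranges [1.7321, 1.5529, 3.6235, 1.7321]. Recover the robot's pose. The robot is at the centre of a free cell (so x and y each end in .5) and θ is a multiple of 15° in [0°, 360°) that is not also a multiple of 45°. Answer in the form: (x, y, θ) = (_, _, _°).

Enumerate (i+0.5, j+0.5, θ) over the 45 free cells and 16 admissible headings. For each, cast all 4 beams and compare to the given ranges.
  (1.5, 3.5, 240°): beam 1 = 0.5774 ≠ 1.7321 ✗
  (2.5, 3.5, 240°): beam 3 = 2.5882 ≠ 3.6235 ✗
  (7.5, 6.5, 165°): beam 1 = 1.5529 ≠ 1.7321 ✗
  …
  (2.5, 4.5, 240°): r_1=1.7321, r_2=1.5529, r_3=3.6235, r_4=1.7321 — all match ✓
No second candidate reproduces the full scan.

(x, y, θ) = (2.5, 4.5, 240°)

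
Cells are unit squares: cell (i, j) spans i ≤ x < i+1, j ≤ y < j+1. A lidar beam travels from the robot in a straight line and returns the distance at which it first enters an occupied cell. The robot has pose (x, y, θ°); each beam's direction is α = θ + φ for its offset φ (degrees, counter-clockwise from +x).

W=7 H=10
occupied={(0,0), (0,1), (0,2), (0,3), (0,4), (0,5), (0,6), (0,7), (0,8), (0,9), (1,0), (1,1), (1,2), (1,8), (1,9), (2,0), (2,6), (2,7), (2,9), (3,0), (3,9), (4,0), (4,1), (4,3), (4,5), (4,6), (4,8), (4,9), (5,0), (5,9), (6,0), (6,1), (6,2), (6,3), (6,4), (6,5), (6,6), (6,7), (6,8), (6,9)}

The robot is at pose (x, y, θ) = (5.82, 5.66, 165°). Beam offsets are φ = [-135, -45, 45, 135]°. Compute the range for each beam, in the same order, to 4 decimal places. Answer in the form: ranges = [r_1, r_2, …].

ranges = [0.2078, 2.7020, 0.9469, 0.3600]

beam 1: φ=-135°, α=30°
  direction (0.8660, 0.5000); cell (5,5); t to first gridline: x 0.2078, y 0.6800 (then +1.1547 / +2.0000)
    (6,5) via x @ 0.2078  # hit
  → r_1 = 0.2078
beam 2: φ=-45°, α=120°
  direction (-0.5000, 0.8660); cell (5,5); t to first gridline: x 1.6400, y 0.3926 (then +2.0000 / +1.1547)
    (5,6) via y @ 0.3926
    (5,7) via y @ 1.5473
    (4,7) via x @ 1.6400
    (4,8) via y @ 2.7020  # hit
  → r_2 = 2.7020
beam 3: φ=45°, α=210°
  direction (-0.8660, -0.5000); cell (5,5); t to first gridline: x 0.9469, y 1.3200 (then +1.1547 / +2.0000)
    (4,5) via x @ 0.9469  # hit
  → r_3 = 0.9469
beam 4: φ=135°, α=300°
  direction (0.5000, -0.8660); cell (5,5); t to first gridline: x 0.3600, y 0.7621 (then +2.0000 / +1.1547)
    (6,5) via x @ 0.3600  # hit
  → r_4 = 0.3600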